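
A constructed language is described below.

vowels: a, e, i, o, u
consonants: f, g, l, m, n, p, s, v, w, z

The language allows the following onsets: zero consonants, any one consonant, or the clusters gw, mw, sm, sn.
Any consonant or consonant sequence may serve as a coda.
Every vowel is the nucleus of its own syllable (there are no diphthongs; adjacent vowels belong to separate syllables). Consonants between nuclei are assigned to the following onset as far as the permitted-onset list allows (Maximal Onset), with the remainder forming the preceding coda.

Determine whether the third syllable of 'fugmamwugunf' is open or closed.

open

The vowels are u, a, u, u — 4 nuclei, so 4 syllables.
/u…a/ gap (V1→V2): /gm/ — longest licit onset from the right is /m/, leaving /g/ as coda.
/a…u/ gap (V2→V3): cluster /mw/ — /mw/ is itself a permitted onset, so the whole cluster goes right; preceding coda = ∅.
/u…u/ gap (V3→V4): /g/ → onset of the next syllable (single consonants are always licit onsets).
Result: fug.ma.mwu.gunf.
Syllable 3 is /mwu/; it ends in its nucleus with no coda, so it is open.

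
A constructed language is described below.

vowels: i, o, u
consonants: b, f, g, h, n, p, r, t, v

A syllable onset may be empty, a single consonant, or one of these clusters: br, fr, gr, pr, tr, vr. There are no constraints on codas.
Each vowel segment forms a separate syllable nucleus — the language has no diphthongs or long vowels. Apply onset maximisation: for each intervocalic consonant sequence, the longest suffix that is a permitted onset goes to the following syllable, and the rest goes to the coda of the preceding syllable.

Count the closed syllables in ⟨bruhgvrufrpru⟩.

Vowels present: u, u, u; each is a nucleus, giving 3 syllables.
σ1/σ2 boundary: /hgvr/; trying suffixes from longest down, /vr/ is the first permitted one, so coda /hg/ | onset /vr/.
σ2/σ3 boundary: cluster /frpr/ — the longest permitted-onset suffix is /pr/; onset = /pr/, preceding coda = /fr/.
Result: bruhg.vrufr.pru.
Classifying each syllable: /bruhg/ (closed), /vrufr/ (closed), /pru/ (open).
Closed syllables: 2.

2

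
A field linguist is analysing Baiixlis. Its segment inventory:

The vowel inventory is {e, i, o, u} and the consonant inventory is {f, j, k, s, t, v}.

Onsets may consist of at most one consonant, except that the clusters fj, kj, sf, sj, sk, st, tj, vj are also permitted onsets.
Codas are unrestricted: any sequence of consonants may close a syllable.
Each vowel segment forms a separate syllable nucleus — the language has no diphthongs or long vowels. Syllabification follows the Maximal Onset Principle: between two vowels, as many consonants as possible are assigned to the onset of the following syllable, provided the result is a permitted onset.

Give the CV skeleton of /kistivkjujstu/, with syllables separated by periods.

Vowels present: i, i, u, u; each is a nucleus, giving 4 syllables.
/i…i/ gap (V1→V2): cluster /st/ — /st/ is itself a permitted onset, so the whole cluster goes right; preceding coda = ∅.
/i…u/ gap (V2→V3): /vkj/ — longest licit onset from the right is /kj/, leaving /v/ as coda.
/u…u/ gap (V3→V4): cluster /jst/ — the longest permitted-onset suffix is /st/; onset = /st/, preceding coda = /j/.
So the parse is ki.stiv.kjuj.stu.
Mapping each syllable to C/V: /ki/ → CV, /stiv/ → CCVC, /kjuj/ → CCVC, /stu/ → CCV.

CV.CCVC.CCVC.CCV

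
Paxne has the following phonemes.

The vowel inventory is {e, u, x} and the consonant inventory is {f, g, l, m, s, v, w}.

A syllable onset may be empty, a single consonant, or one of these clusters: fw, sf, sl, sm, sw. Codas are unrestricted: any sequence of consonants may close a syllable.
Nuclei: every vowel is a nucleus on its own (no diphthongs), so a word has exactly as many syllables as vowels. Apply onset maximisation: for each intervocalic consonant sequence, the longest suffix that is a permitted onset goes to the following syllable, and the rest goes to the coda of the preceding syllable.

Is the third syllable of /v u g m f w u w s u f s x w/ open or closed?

closed

The vowels are u, u, u, x — 4 nuclei, so 4 syllables.
Between /u/ (V1) and /u/ (V2): cluster /gmfw/ — the longest permitted-onset suffix is /fw/; onset = /fw/, preceding coda = /gm/.
Between /u/ (V2) and /u/ (V3): /ws/ splits as /w/ + /s/ (/s/ is the longest suffix that is a licit onset).
Between /u/ (V3) and /x/ (V4): cluster /fs/ — the longest permitted-onset suffix is /s/; onset = /s/, preceding coda = /f/.
So the parse is vugm.fwuw.suf.sxw.
Syllable 3 is /suf/ with coda /f/, so it is closed.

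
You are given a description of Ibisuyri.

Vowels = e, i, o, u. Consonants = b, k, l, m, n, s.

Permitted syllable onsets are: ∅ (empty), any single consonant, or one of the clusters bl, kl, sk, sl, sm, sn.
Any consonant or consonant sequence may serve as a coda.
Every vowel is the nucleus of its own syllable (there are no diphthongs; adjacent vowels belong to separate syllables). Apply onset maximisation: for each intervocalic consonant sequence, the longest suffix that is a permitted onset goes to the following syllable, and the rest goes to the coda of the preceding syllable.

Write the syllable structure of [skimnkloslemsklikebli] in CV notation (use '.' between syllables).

CCVCC.CCV.CCVCC.CCV.CV.CCV

The vowels are i, o, e, i, e, i — 6 nuclei, so 6 syllables.
Between /i/ (V1) and /o/ (V2): /mnkl/ — longest licit onset from the right is /kl/, leaving /mn/ as coda.
Between /o/ (V2) and /e/ (V3): /sl/ — entire cluster is a permitted onset → onset /sl/, coda ∅.
Between /e/ (V3) and /i/ (V4): /mskl/ splits as /ms/ + /kl/ (/kl/ is the longest suffix that is a licit onset).
Between /i/ (V4) and /e/ (V5): /k/ is a single consonant, so it becomes the next onset.
Between /e/ (V5) and /i/ (V6): /bl/ — entire cluster is a permitted onset → onset /bl/, coda ∅.
Result: skimn.klo.slems.kli.ke.bli.
Mapping each syllable to C/V: /skimn/ → CCVCC, /klo/ → CCV, /slems/ → CCVCC, /kli/ → CCV, /ke/ → CV, /bli/ → CCV.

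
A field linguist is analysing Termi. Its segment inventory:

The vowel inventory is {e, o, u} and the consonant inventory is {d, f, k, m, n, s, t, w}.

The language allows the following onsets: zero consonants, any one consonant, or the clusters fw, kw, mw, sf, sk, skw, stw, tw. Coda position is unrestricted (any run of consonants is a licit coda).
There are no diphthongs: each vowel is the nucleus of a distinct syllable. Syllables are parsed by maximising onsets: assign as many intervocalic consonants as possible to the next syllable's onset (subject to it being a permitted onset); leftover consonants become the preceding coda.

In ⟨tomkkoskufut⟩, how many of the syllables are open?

Nuclei (vowels): o, o, u, u → 4 syllables.
/o…o/ gap (V1→V2): /mkk/ splits as /mk/ + /k/ (/k/ is the longest suffix that is a licit onset).
/o…u/ gap (V2→V3): /sk/ is a licit onset in full, so it all attaches to the next syllable.
/u…u/ gap (V3→V4): /f/ → onset of the next syllable (single consonants are always licit onsets).
So the parse is tomk.ko.sku.fut.
Classifying each syllable: /tomk/ (closed), /ko/ (open), /sku/ (open), /fut/ (closed).
Open syllables: 2.

2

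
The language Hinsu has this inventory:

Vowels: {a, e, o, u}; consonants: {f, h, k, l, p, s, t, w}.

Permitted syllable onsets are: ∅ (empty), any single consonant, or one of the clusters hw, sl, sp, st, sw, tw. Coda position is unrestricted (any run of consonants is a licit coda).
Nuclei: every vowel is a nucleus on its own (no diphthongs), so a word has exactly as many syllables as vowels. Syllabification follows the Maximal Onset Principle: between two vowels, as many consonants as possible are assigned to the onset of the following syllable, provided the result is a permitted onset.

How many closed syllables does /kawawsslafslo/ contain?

Nuclei (vowels): a, a, a, o → 4 syllables.
V1 /a/ – V2 /a/: /w/ is a single consonant, so it becomes the next onset.
V2 /a/ – V3 /a/: /wssl/ — longest licit onset from the right is /sl/, leaving /ws/ as coda.
V3 /a/ – V4 /o/: /fsl/ splits as /f/ + /sl/ (/sl/ is the longest suffix that is a licit onset).
Syllabification: ka.waws.slaf.slo.
Classifying each syllable: /ka/ (open), /waws/ (closed), /slaf/ (closed), /slo/ (open).
Closed syllables: 2.

2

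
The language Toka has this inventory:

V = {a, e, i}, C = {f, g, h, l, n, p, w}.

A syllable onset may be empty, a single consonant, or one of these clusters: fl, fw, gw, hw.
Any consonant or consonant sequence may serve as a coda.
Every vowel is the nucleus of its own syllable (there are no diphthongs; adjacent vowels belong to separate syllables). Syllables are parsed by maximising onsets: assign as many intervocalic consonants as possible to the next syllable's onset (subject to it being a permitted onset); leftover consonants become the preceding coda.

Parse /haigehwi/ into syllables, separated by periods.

Nuclei (vowels): a, i, e, i → 4 syllables.
Between /a/ (V1) and /i/ (V2): hiatus — the boundary sits between the two vowels.
Between /i/ (V2) and /e/ (V3): just /g/ — single C goes to the following onset.
Between /e/ (V3) and /i/ (V4): cluster /hw/ — /hw/ is itself a permitted onset, so the whole cluster goes right; preceding coda = ∅.

ha.i.ge.hwi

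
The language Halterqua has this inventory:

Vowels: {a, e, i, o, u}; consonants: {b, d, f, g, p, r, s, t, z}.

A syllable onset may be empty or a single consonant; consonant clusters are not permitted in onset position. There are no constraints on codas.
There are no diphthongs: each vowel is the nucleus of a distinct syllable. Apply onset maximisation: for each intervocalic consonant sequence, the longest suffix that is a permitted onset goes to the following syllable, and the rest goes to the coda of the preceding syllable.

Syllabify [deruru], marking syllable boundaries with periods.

de.ru.ru

Vowels present: e, u, u; each is a nucleus, giving 3 syllables.
Between /e/ (V1) and /u/ (V2): /r/ is a single consonant, so it becomes the next onset.
Between /u/ (V2) and /u/ (V3): /r/ → onset of the next syllable (single consonants are always licit onsets).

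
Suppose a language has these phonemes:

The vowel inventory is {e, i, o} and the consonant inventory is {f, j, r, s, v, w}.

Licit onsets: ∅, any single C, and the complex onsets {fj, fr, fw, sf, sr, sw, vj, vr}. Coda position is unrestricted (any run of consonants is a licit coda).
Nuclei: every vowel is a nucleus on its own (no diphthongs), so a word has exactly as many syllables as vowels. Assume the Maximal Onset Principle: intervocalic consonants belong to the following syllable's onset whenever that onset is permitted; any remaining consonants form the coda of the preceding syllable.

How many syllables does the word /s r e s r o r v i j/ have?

3

Vowels present: e, o, i; each is a nucleus, giving 3 syllables.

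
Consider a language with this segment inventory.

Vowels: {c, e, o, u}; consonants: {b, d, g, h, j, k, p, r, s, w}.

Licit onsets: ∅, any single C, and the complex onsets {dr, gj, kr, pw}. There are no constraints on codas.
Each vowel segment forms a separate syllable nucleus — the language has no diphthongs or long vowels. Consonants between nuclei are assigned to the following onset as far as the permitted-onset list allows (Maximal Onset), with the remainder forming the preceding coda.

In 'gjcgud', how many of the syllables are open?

1

The vowels are c, u — 2 nuclei, so 2 syllables.
σ1/σ2 boundary: /g/ → onset of the next syllable (single consonants are always licit onsets).
Putting it together: gjc.gud.
Classifying each syllable: /gjc/ (open), /gud/ (closed).
Open syllables: 1.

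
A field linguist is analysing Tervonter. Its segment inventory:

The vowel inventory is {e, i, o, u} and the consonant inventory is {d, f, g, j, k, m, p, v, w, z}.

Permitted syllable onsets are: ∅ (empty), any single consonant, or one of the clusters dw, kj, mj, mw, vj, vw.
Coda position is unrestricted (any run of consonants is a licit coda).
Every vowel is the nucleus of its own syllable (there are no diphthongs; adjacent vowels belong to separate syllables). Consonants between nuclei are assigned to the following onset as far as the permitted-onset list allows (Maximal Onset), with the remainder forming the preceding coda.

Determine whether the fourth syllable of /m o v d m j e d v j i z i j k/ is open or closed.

Nuclei (vowels): o, e, i, i → 4 syllables.
Between /o/ (V1) and /e/ (V2): cluster /vdmj/ — the longest permitted-onset suffix is /mj/; onset = /mj/, preceding coda = /vd/.
Between /e/ (V2) and /i/ (V3): /dvj/ splits as /d/ + /vj/ (/vj/ is the longest suffix that is a licit onset).
Between /i/ (V3) and /i/ (V4): just /z/ — single C goes to the following onset.
Putting it together: movd.mjed.vji.zijk.
Syllable 4 is /zijk/ with coda /jk/, so it is closed.

closed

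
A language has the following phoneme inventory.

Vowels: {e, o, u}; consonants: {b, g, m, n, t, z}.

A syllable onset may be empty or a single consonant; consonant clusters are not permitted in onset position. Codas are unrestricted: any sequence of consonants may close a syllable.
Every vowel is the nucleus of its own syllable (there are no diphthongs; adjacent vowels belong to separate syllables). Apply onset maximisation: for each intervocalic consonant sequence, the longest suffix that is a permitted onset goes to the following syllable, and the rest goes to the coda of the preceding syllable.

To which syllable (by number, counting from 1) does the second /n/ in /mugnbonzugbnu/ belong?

2

Nuclei (vowels): u, o, u, u → 4 syllables.
V1 /u/ – V2 /o/: /gnb/ — longest licit onset from the right is /b/, leaving /gn/ as coda.
V2 /o/ – V3 /u/: /nz/; trying suffixes from longest down, /z/ is the first permitted one, so coda /n/ | onset /z/.
V3 /u/ – V4 /u/: cluster /gbn/ — the longest permitted-onset suffix is /n/; onset = /n/, preceding coda = /gb/.
Syllabification: mugn.bon.zugb.nu.
The second /n/ is in the coda of syllable 2 (/bon/).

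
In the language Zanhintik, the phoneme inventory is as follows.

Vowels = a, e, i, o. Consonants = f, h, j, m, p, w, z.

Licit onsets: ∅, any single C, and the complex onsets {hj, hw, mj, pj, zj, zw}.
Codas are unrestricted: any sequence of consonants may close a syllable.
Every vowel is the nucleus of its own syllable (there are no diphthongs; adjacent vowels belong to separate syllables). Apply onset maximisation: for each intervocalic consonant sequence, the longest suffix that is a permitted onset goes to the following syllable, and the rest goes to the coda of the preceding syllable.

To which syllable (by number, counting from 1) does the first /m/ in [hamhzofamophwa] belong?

1

Nuclei (vowels): a, o, a, o, a → 5 syllables.
σ1/σ2 boundary: /mhz/; trying suffixes from longest down, /z/ is the first permitted one, so coda /mh/ | onset /z/.
σ2/σ3 boundary: /f/ → onset of the next syllable (single consonants are always licit onsets).
σ3/σ4 boundary: just /m/ — single C goes to the following onset.
σ4/σ5 boundary: /phw/ — longest licit onset from the right is /hw/, leaving /p/ as coda.
Syllabification: hamh.zo.fa.mop.hwa.
The first /m/ is in the coda of syllable 1 (/hamh/).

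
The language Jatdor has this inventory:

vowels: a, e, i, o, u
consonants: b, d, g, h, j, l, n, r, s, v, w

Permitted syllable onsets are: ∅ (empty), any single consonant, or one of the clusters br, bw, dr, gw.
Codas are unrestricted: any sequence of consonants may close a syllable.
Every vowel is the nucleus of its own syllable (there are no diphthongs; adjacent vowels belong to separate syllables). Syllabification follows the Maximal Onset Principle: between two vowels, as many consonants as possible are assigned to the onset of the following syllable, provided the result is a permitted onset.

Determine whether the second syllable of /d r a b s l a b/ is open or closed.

closed

Nuclei (vowels): a, a → 2 syllables.
σ1/σ2 boundary: cluster /bsl/ — the longest permitted-onset suffix is /l/; onset = /l/, preceding coda = /bs/.
Syllabification: drabs.lab.
Syllable 2 is /lab/ with coda /b/, so it is closed.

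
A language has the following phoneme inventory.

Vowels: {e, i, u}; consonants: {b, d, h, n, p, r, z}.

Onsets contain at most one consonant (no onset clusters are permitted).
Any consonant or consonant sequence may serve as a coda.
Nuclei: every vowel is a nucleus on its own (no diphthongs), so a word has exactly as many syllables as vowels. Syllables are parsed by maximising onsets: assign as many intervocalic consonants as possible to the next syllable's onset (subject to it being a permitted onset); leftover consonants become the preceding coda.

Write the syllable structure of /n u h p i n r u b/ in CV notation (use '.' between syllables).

Vowels present: u, i, u; each is a nucleus, giving 3 syllables.
/u…i/ gap (V1→V2): cluster /hp/ — the longest permitted-onset suffix is /p/; onset = /p/, preceding coda = /h/.
/i…u/ gap (V2→V3): /nr/ splits as /n/ + /r/ (/r/ is the longest suffix that is a licit onset).
Putting it together: nuh.pin.rub.
Mapping each syllable to C/V: /nuh/ → CVC, /pin/ → CVC, /rub/ → CVC.

CVC.CVC.CVC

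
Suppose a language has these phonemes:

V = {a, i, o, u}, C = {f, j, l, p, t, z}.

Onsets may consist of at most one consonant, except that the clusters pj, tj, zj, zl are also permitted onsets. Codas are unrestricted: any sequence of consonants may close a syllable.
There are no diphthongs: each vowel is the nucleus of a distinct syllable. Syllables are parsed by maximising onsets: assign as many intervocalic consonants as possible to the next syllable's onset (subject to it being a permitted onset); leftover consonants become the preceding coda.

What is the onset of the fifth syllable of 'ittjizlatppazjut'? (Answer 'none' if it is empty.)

zj

Vowels present: i, i, a, a, u; each is a nucleus, giving 5 syllables.
V1 /i/ – V2 /i/: cluster /ttj/ — the longest permitted-onset suffix is /tj/; onset = /tj/, preceding coda = /t/.
V2 /i/ – V3 /a/: /zl/ is a licit onset in full, so it all attaches to the next syllable.
V3 /a/ – V4 /a/: cluster /tpp/ — the longest permitted-onset suffix is /p/; onset = /p/, preceding coda = /tp/.
V4 /a/ – V5 /u/: /zj/ is a licit onset in full, so it all attaches to the next syllable.
Syllabification: it.tji.zlatp.pa.zjut.
Syllable 5 is /zjut/: onset /zj/, nucleus /u/, coda /t/.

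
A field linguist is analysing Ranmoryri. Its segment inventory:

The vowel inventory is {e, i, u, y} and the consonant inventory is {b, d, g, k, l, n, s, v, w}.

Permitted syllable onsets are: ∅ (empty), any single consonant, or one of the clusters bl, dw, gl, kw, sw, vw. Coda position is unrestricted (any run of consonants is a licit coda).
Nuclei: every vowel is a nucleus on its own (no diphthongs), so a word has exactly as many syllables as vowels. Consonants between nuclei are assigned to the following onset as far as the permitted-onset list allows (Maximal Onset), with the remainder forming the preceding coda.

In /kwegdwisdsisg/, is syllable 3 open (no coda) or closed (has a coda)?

closed

The vowels are e, i, i — 3 nuclei, so 3 syllables.
σ1/σ2 boundary: /gdw/ — longest licit onset from the right is /dw/, leaving /g/ as coda.
σ2/σ3 boundary: /sds/ splits as /sd/ + /s/ (/s/ is the longest suffix that is a licit onset).
Syllabification: kweg.dwisd.sisg.
Syllable 3 is /sisg/ with coda /sg/, so it is closed.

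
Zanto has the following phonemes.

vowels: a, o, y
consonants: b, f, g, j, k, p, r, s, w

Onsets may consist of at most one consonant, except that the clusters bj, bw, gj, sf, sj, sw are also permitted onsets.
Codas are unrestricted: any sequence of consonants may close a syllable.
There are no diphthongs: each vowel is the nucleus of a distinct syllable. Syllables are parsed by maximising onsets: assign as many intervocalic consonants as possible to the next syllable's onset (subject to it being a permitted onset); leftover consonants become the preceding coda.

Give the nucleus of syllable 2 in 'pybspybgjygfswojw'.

The vowels are y, y, y, o — 4 nuclei, so 4 syllables.
The second nucleus (vowel 2 from the left) is /y/.

y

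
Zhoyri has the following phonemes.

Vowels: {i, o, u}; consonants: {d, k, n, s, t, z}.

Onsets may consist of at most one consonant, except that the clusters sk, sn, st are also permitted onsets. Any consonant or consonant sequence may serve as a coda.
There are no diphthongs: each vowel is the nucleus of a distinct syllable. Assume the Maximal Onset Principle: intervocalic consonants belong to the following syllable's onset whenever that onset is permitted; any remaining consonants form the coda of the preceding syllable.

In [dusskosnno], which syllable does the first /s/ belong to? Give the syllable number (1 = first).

Nuclei (vowels): u, o, o → 3 syllables.
V1 /u/ – V2 /o/: /ssk/ splits as /s/ + /sk/ (/sk/ is the longest suffix that is a licit onset).
V2 /o/ – V3 /o/: /snn/ splits as /sn/ + /n/ (/n/ is the longest suffix that is a licit onset).
So the parse is dus.skosn.no.
The first /s/ is in the coda of syllable 1 (/dus/).

1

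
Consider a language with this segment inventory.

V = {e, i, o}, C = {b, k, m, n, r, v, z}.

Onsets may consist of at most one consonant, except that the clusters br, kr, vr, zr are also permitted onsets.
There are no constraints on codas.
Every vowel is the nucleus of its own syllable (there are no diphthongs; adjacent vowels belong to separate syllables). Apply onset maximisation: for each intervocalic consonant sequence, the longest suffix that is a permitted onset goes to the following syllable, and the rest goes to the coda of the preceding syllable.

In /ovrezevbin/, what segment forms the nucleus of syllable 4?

Vowels present: o, e, e, i; each is a nucleus, giving 4 syllables.
The fourth nucleus (vowel 4 from the left) is /i/.

i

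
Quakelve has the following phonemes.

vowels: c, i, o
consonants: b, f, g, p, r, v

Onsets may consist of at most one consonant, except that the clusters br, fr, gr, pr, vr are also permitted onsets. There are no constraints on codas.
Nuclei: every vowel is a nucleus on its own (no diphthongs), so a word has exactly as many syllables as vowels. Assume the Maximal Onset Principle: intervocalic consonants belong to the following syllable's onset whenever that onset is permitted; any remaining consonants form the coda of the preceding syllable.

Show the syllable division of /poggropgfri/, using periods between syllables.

Vowels present: o, o, i; each is a nucleus, giving 3 syllables.
σ1/σ2 boundary: /ggr/ splits as /g/ + /gr/ (/gr/ is the longest suffix that is a licit onset).
σ2/σ3 boundary: /pgfr/ splits as /pg/ + /fr/ (/fr/ is the longest suffix that is a licit onset).

pog.gropg.fri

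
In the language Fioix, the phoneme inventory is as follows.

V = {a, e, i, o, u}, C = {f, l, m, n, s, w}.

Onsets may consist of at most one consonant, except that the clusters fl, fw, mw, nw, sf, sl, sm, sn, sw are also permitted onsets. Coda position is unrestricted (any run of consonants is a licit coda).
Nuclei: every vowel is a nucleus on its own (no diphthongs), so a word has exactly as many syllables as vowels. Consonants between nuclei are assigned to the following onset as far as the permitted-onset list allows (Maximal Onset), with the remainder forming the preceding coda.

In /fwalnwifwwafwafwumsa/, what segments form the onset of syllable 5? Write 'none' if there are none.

fw

The vowels are a, i, a, a, u, a — 6 nuclei, so 6 syllables.
Between /a/ (V1) and /i/ (V2): /lnw/ — longest licit onset from the right is /nw/, leaving /l/ as coda.
Between /i/ (V2) and /a/ (V3): /fww/ splits as /fw/ + /w/ (/w/ is the longest suffix that is a licit onset).
Between /a/ (V3) and /a/ (V4): /fw/ is a licit onset in full, so it all attaches to the next syllable.
Between /a/ (V4) and /u/ (V5): /fw/ is a licit onset in full, so it all attaches to the next syllable.
Between /u/ (V5) and /a/ (V6): cluster /ms/ — the longest permitted-onset suffix is /s/; onset = /s/, preceding coda = /m/.
Syllabification: fwal.nwifw.wa.fwa.fwum.sa.
Syllable 5 is /fwum/: onset /fw/, nucleus /u/, coda /m/.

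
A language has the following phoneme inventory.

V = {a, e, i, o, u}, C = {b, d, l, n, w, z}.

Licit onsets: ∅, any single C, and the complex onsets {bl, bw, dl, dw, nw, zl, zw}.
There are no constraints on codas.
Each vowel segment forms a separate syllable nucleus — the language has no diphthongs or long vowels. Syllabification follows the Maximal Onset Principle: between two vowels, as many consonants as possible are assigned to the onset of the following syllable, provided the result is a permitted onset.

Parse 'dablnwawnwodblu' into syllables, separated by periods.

dabl.nwaw.nwod.blu

The vowels are a, a, o, u — 4 nuclei, so 4 syllables.
/a…a/ gap (V1→V2): /blnw/; trying suffixes from longest down, /nw/ is the first permitted one, so coda /bl/ | onset /nw/.
/a…o/ gap (V2→V3): cluster /wnw/ — the longest permitted-onset suffix is /nw/; onset = /nw/, preceding coda = /w/.
/o…u/ gap (V3→V4): /dbl/ — longest licit onset from the right is /bl/, leaving /d/ as coda.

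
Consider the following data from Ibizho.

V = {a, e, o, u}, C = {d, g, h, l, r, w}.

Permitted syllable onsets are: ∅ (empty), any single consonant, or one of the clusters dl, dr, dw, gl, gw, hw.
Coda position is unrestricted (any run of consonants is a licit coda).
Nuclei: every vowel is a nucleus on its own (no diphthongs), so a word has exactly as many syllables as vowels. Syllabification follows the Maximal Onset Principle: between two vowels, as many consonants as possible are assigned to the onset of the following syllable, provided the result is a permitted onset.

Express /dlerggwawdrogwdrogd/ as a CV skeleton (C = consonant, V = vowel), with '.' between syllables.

Nuclei (vowels): e, a, o, o → 4 syllables.
σ1/σ2 boundary: cluster /rggw/ — the longest permitted-onset suffix is /gw/; onset = /gw/, preceding coda = /rg/.
σ2/σ3 boundary: cluster /wdr/ — the longest permitted-onset suffix is /dr/; onset = /dr/, preceding coda = /w/.
σ3/σ4 boundary: cluster /gwdr/ — the longest permitted-onset suffix is /dr/; onset = /dr/, preceding coda = /gw/.
Result: dlerg.gwaw.drogw.drogd.
Mapping each syllable to C/V: /dlerg/ → CCVCC, /gwaw/ → CCVC, /drogw/ → CCVCC, /drogd/ → CCVCC.

CCVCC.CCVC.CCVCC.CCVCC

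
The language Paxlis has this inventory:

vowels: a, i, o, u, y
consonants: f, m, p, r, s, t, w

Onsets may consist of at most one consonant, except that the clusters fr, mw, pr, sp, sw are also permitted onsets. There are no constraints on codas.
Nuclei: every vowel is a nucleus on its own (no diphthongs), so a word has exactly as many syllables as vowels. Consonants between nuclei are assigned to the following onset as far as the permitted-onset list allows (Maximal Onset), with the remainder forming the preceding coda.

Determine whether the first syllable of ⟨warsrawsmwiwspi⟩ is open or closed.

closed

The vowels are a, a, i, i — 4 nuclei, so 4 syllables.
Between /a/ (V1) and /a/ (V2): /rsr/; trying suffixes from longest down, /r/ is the first permitted one, so coda /rs/ | onset /r/.
Between /a/ (V2) and /i/ (V3): cluster /wsmw/ — the longest permitted-onset suffix is /mw/; onset = /mw/, preceding coda = /ws/.
Between /i/ (V3) and /i/ (V4): /wsp/ — longest licit onset from the right is /sp/, leaving /w/ as coda.
Result: wars.raws.mwiw.spi.
Syllable 1 is /wars/ with coda /rs/, so it is closed.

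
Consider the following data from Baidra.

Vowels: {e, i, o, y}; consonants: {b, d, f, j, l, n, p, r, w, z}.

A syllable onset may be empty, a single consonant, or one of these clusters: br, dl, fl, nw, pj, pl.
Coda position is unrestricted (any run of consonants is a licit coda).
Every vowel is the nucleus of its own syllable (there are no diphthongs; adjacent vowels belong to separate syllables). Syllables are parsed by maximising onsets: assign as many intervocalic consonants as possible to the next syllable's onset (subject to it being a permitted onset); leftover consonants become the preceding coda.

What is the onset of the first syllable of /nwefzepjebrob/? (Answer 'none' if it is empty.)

nw

Vowels present: e, e, e, o; each is a nucleus, giving 4 syllables.
/e…e/ gap (V1→V2): /fz/; trying suffixes from longest down, /z/ is the first permitted one, so coda /f/ | onset /z/.
/e…e/ gap (V2→V3): /pj/ is a licit onset in full, so it all attaches to the next syllable.
/e…o/ gap (V3→V4): /br/ — entire cluster is a permitted onset → onset /br/, coda ∅.
Putting it together: nwef.ze.pje.brob.
Syllable 1 is /nwef/: onset /nw/, nucleus /e/, coda /f/.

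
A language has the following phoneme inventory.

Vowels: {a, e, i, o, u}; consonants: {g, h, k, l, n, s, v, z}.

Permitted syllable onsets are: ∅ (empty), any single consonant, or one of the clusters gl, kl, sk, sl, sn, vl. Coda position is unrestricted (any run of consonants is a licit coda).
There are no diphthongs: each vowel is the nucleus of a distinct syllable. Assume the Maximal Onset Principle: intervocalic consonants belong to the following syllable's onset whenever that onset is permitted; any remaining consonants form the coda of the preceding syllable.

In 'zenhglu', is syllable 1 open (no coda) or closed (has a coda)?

closed

The vowels are e, u — 2 nuclei, so 2 syllables.
σ1/σ2 boundary: cluster /nhgl/ — the longest permitted-onset suffix is /gl/; onset = /gl/, preceding coda = /nh/.
Syllabification: zenh.glu.
Syllable 1 is /zenh/ with coda /nh/, so it is closed.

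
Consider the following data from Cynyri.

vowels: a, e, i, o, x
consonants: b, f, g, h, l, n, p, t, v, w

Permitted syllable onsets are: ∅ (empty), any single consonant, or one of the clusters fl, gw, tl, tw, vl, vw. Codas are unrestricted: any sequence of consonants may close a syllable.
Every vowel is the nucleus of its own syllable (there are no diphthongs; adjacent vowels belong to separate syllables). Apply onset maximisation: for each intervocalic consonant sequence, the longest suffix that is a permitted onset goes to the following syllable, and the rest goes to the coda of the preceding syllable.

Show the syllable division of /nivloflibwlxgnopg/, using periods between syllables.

ni.vlo.flibw.lxg.nopg

Vowels present: i, o, i, x, o; each is a nucleus, giving 5 syllables.
σ1/σ2 boundary: /vl/ is a licit onset in full, so it all attaches to the next syllable.
σ2/σ3 boundary: cluster /fl/ — /fl/ is itself a permitted onset, so the whole cluster goes right; preceding coda = ∅.
σ3/σ4 boundary: /bwl/; trying suffixes from longest down, /l/ is the first permitted one, so coda /bw/ | onset /l/.
σ4/σ5 boundary: /gn/; trying suffixes from longest down, /n/ is the first permitted one, so coda /g/ | onset /n/.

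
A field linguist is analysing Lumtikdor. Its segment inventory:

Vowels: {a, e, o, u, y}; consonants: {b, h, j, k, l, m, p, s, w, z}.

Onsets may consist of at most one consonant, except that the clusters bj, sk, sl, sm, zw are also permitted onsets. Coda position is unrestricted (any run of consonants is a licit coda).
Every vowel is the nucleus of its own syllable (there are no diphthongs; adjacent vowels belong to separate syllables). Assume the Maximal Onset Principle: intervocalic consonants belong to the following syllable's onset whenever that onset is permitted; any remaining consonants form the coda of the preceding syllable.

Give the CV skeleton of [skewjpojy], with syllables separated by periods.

CCVCC.CV.CV

The vowels are e, o, y — 3 nuclei, so 3 syllables.
Between /e/ (V1) and /o/ (V2): /wjp/ — longest licit onset from the right is /p/, leaving /wj/ as coda.
Between /o/ (V2) and /y/ (V3): /j/ → onset of the next syllable (single consonants are always licit onsets).
Putting it together: skewj.po.jy.
Mapping each syllable to C/V: /skewj/ → CCVCC, /po/ → CV, /jy/ → CV.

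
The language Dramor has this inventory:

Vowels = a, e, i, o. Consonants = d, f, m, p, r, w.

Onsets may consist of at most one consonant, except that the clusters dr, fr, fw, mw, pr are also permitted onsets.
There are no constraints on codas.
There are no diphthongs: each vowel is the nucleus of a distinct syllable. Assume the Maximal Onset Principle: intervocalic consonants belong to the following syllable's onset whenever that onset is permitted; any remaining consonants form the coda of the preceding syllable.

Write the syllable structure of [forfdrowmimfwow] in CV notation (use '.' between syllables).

CVCC.CCVC.CVC.CCVC

The vowels are o, o, i, o — 4 nuclei, so 4 syllables.
V1 /o/ – V2 /o/: /rfdr/; trying suffixes from longest down, /dr/ is the first permitted one, so coda /rf/ | onset /dr/.
V2 /o/ – V3 /i/: cluster /wm/ — the longest permitted-onset suffix is /m/; onset = /m/, preceding coda = /w/.
V3 /i/ – V4 /o/: /mfw/ splits as /m/ + /fw/ (/fw/ is the longest suffix that is a licit onset).
Syllabification: forf.drow.mim.fwow.
Mapping each syllable to C/V: /forf/ → CVCC, /drow/ → CCVC, /mim/ → CVC, /fwow/ → CCVC.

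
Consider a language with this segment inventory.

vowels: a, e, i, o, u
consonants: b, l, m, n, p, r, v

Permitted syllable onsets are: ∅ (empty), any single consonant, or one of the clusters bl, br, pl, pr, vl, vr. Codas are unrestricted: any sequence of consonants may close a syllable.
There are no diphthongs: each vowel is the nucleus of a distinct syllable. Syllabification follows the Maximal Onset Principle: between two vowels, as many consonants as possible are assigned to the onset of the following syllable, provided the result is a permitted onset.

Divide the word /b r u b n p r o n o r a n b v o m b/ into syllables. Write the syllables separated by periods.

Nuclei (vowels): u, o, o, a, o → 5 syllables.
Between /u/ (V1) and /o/ (V2): cluster /bnpr/ — the longest permitted-onset suffix is /pr/; onset = /pr/, preceding coda = /bn/.
Between /o/ (V2) and /o/ (V3): /n/ is a single consonant, so it becomes the next onset.
Between /o/ (V3) and /a/ (V4): just /r/ — single C goes to the following onset.
Between /a/ (V4) and /o/ (V5): cluster /nbv/ — the longest permitted-onset suffix is /v/; onset = /v/, preceding coda = /nb/.

brubn.pro.no.ranb.vomb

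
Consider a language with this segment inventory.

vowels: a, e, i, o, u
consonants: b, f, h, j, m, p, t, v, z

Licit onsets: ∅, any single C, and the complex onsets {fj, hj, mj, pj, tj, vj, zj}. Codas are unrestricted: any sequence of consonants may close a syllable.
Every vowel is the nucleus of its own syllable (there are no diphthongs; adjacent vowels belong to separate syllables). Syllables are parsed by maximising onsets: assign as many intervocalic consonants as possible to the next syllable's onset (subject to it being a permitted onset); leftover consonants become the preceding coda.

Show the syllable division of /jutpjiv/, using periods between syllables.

jut.pjiv

The vowels are u, i — 2 nuclei, so 2 syllables.
/u…i/ gap (V1→V2): /tpj/ splits as /t/ + /pj/ (/pj/ is the longest suffix that is a licit onset).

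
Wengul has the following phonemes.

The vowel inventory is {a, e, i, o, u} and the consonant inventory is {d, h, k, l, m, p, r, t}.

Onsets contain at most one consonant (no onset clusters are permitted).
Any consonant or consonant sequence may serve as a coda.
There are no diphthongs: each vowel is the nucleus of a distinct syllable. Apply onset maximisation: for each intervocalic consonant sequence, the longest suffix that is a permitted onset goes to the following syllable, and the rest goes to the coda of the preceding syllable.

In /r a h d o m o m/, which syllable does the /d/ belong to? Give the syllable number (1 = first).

2

Nuclei (vowels): a, o, o → 3 syllables.
/a…o/ gap (V1→V2): cluster /hd/ — the longest permitted-onset suffix is /d/; onset = /d/, preceding coda = /h/.
/o…o/ gap (V2→V3): /m/ is a single consonant, so it becomes the next onset.
Putting it together: rah.do.mom.
The /d/ is in the onset of syllable 2 (/do/).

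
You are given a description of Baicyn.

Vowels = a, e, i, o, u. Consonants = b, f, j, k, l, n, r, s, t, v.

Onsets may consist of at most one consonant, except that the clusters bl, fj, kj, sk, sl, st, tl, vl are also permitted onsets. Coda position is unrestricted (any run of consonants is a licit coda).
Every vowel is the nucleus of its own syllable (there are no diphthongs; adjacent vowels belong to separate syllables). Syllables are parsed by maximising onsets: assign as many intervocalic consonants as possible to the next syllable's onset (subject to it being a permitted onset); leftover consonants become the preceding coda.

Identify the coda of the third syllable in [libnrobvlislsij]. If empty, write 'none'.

Nuclei (vowels): i, o, i, i → 4 syllables.
/i…o/ gap (V1→V2): /bnr/ — longest licit onset from the right is /r/, leaving /bn/ as coda.
/o…i/ gap (V2→V3): /bvl/ splits as /b/ + /vl/ (/vl/ is the longest suffix that is a licit onset).
/i…i/ gap (V3→V4): cluster /sls/ — the longest permitted-onset suffix is /s/; onset = /s/, preceding coda = /sl/.
Syllabification: libn.rob.vlisl.sij.
Syllable 3 is /vlisl/: onset /vl/, nucleus /i/, coda /sl/.

sl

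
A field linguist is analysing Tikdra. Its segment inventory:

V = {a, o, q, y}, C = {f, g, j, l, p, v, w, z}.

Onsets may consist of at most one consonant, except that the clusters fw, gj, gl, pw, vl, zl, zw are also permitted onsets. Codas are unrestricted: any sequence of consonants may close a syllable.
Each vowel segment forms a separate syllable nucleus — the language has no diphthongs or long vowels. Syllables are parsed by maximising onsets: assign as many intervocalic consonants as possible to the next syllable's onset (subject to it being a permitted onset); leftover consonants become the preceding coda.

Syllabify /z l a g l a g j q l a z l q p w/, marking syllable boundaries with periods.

Vowels present: a, a, q, a, q; each is a nucleus, giving 5 syllables.
/a…a/ gap (V1→V2): cluster /gl/ — /gl/ is itself a permitted onset, so the whole cluster goes right; preceding coda = ∅.
/a…q/ gap (V2→V3): /gj/ — entire cluster is a permitted onset → onset /gj/, coda ∅.
/q…a/ gap (V3→V4): /l/ → onset of the next syllable (single consonants are always licit onsets).
/a…q/ gap (V4→V5): /zl/ is a licit onset in full, so it all attaches to the next syllable.

zla.gla.gjq.la.zlqpw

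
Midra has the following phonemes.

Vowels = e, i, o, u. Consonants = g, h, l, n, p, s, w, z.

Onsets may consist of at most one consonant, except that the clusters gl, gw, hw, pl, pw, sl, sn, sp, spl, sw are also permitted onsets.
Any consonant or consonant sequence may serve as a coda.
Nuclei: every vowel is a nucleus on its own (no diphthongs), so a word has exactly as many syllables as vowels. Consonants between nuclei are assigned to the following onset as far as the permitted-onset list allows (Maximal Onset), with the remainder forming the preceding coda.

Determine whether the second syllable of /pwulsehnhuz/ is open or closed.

Vowels present: u, e, u; each is a nucleus, giving 3 syllables.
/u…e/ gap (V1→V2): /ls/; trying suffixes from longest down, /s/ is the first permitted one, so coda /l/ | onset /s/.
/e…u/ gap (V2→V3): cluster /hnh/ — the longest permitted-onset suffix is /h/; onset = /h/, preceding coda = /hn/.
Syllabification: pwul.sehn.huz.
Syllable 2 is /sehn/ with coda /hn/, so it is closed.

closed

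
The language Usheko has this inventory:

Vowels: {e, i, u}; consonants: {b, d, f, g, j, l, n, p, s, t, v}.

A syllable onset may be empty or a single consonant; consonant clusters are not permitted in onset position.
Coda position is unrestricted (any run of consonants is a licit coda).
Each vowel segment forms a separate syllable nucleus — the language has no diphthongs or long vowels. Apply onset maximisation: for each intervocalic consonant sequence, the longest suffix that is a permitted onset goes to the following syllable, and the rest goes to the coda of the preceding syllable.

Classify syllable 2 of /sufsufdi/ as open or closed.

closed

Vowels present: u, u, i; each is a nucleus, giving 3 syllables.
V1 /u/ – V2 /u/: /fs/ — longest licit onset from the right is /s/, leaving /f/ as coda.
V2 /u/ – V3 /i/: /fd/ splits as /f/ + /d/ (/d/ is the longest suffix that is a licit onset).
Result: suf.suf.di.
Syllable 2 is /suf/ with coda /f/, so it is closed.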